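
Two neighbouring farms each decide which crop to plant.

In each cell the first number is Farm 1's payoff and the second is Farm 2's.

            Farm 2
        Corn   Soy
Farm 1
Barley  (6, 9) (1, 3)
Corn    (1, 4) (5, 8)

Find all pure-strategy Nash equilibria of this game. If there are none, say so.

Mark each player's best response to every combination of opponents' strategies; a profile where every player is best-responding is a pure Nash equilibrium.
Farm 1 against Corn: payoffs 6, 1 → best response Barley.
Farm 1 against Soy: payoffs 1, 5 → best response Corn.
Farm 2 against Barley: payoffs 9, 3 → best response Corn.
Farm 2 against Corn: payoffs 4, 8 → best response Soy.
Mutual best responses: (Barley, Corn); (Corn, Soy).

(Barley, Corn), (Corn, Soy)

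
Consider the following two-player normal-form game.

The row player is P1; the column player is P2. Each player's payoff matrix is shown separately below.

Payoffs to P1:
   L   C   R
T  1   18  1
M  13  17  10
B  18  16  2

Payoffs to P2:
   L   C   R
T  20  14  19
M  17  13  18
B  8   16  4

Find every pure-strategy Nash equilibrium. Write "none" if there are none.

(T, L): P1 can switch to M (1 → 13). Not NE.
(T, C): P2 can switch to L (14 → 20). Not NE.
(T, R): P1 can switch to M (1 → 10). Not NE.
(M, L): P1 can switch to B (13 → 18). Not NE.
(M, C): P1 can switch to T (17 → 18). Not NE.
(M, R): P1 gets 10, best alternative 2; P2 gets 18, best alternative 17. No profitable deviation — NE.
(B, L): P2 can switch to C (8 → 16). Not NE.
(The remaining 2 profiles each have a profitable deviation by the same check.)

(M, R)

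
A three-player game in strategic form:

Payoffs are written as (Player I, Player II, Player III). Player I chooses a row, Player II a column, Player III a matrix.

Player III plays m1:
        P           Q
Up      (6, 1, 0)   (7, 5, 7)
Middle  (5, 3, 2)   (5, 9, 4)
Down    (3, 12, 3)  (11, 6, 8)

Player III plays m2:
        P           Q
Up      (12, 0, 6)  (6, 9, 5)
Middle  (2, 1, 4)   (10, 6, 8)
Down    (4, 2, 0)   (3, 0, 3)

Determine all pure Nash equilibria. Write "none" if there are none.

Player I against (P, m1): payoffs 6, 5, 3 → best response Up.
Player I against (P, m2): payoffs 12, 2, 4 → best response Up.
Player I against (Q, m1): payoffs 7, 5, 11 → best response Down.
Player I against (Q, m2): payoffs 6, 10, 3 → best response Middle.
Player II against (Up, m1): payoffs 1, 5 → best response Q.
Player II against (Up, m2): payoffs 0, 9 → best response Q.
Player II against (Middle, m1): payoffs 3, 9 → best response Q.
Player II against (Middle, m2): payoffs 1, 6 → best response Q.
Player II against (Down, m1): payoffs 12, 6 → best response P.
Player II against (Down, m2): payoffs 2, 0 → best response P.
Player III against (Up, P): payoffs 0, 6 → best response m2.
Player III against (Up, Q): payoffs 7, 5 → best response m1.
Player III against (Middle, P): payoffs 2, 4 → best response m2.
Player III against (Middle, Q): payoffs 4, 8 → best response m2.
Player III against (Down, P): payoffs 3, 0 → best response m1.
Player III against (Down, Q): payoffs 8, 3 → best response m1.
Mutual best responses: (Middle, Q, m2).

The unique pure-strategy Nash equilibrium is (Middle, Q, m2).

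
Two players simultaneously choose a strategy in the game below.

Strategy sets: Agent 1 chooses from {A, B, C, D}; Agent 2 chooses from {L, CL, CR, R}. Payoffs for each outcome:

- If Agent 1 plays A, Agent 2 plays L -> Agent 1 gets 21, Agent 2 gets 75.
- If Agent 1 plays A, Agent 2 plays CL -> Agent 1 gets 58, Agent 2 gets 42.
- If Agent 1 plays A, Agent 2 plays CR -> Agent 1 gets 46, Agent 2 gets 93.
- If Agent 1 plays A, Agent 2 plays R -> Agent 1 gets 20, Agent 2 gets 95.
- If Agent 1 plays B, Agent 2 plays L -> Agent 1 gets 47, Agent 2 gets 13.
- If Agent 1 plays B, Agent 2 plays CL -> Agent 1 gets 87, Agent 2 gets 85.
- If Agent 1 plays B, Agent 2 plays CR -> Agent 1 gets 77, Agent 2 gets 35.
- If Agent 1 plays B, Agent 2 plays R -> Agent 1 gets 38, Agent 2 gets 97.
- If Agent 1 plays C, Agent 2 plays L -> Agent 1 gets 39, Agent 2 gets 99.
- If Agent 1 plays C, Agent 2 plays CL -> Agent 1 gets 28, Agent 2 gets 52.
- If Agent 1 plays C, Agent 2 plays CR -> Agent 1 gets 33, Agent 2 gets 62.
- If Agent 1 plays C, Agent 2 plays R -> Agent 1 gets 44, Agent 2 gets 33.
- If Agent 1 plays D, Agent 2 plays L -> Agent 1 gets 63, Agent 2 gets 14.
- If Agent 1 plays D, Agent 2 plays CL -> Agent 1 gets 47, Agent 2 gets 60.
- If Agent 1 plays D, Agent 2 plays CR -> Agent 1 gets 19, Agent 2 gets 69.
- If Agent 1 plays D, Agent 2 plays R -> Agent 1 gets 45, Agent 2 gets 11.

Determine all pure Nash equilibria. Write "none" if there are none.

Agent 1 against L: payoffs 21, 47, 39, 63 → best response D.
Agent 1 against CL: payoffs 58, 87, 28, 47 → best response B.
Agent 1 against CR: payoffs 46, 77, 33, 19 → best response B.
Agent 1 against R: payoffs 20, 38, 44, 45 → best response D.
Agent 2 against A: payoffs 75, 42, 93, 95 → best response R.
Agent 2 against B: payoffs 13, 85, 35, 97 → best response R.
Agent 2 against C: payoffs 99, 52, 62, 33 → best response L.
Agent 2 against D: payoffs 14, 60, 69, 11 → best response CR.
No profile is a mutual best response for all players.

There is no pure-strategy Nash equilibrium.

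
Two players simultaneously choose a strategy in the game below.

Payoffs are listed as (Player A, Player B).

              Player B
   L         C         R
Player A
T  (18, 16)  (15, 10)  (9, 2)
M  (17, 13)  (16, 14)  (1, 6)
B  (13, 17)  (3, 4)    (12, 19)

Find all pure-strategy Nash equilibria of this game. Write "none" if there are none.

(T, L) and (M, C) and (B, R)

Player A against L: payoffs 18, 17, 13 → best response T.
Player A against C: payoffs 15, 16, 3 → best response M.
Player A against R: payoffs 9, 1, 12 → best response B.
Player B against T: payoffs 16, 10, 2 → best response L.
Player B against M: payoffs 13, 14, 6 → best response C.
Player B against B: payoffs 17, 4, 19 → best response R.
Mutual best responses: (T, L); (M, C); (B, R).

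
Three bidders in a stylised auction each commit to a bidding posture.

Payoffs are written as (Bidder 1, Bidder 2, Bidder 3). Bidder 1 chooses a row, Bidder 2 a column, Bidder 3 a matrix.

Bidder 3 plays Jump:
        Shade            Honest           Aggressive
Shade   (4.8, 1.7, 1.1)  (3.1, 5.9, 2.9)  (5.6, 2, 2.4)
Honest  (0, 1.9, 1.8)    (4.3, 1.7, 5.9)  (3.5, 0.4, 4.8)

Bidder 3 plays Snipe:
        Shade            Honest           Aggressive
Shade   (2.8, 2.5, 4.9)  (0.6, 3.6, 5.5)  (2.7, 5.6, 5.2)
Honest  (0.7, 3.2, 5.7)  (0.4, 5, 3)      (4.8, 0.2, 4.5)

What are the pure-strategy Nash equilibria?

This game has no pure Nash equilibrium.

(Shade, Shade, Jump): Bidder 2 can switch to Honest (1.7 → 5.9). Not NE.
(Shade, Shade, Snipe): Bidder 2 can switch to Honest (2.5 → 3.6). Not NE.
(Shade, Honest, Jump): Bidder 1 can switch to Honest (3.1 → 4.3). Not NE.
(Shade, Honest, Snipe): Bidder 2 can switch to Aggressive (3.6 → 5.6). Not NE.
(Shade, Aggressive, Jump): Bidder 2 can switch to Honest (2 → 5.9). Not NE.
(Shade, Aggressive, Snipe): Bidder 1 can switch to Honest (2.7 → 4.8). Not NE.
(The remaining 6 profiles each have a profitable deviation by the same check.)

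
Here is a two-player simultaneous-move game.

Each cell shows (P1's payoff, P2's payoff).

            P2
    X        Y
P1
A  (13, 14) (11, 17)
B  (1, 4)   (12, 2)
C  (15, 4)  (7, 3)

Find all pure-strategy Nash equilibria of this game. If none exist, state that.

Pure NE: (C, X)

P1 against X: payoffs 13, 1, 15 → best response C.
P1 against Y: payoffs 11, 12, 7 → best response B.
P2 against A: payoffs 14, 17 → best response Y.
P2 against B: payoffs 4, 2 → best response X.
P2 against C: payoffs 4, 3 → best response X.
Mutual best responses: (C, X).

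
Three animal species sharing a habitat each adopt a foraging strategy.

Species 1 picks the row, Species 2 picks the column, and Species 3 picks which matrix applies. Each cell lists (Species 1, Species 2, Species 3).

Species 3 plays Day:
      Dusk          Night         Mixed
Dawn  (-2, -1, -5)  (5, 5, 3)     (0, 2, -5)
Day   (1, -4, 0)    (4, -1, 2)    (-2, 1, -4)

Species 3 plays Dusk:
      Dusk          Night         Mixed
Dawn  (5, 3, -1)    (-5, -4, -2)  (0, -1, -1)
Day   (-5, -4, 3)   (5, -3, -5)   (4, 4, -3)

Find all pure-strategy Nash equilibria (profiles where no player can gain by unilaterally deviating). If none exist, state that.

Species 1 against (Dusk, Day): payoffs -2, 1 → best response Day.
Species 1 against (Dusk, Dusk): payoffs 5, -5 → best response Dawn.
Species 1 against (Night, Day): payoffs 5, 4 → best response Dawn.
Species 1 against (Night, Dusk): payoffs -5, 5 → best response Day.
Species 1 against (Mixed, Day): payoffs 0, -2 → best response Dawn.
Species 1 against (Mixed, Dusk): payoffs 0, 4 → best response Day.
Species 2 against (Dawn, Day): payoffs -1, 5, 2 → best response Night.
Species 2 against (Dawn, Dusk): payoffs 3, -4, -1 → best response Dusk.
Species 2 against (Day, Day): payoffs -4, -1, 1 → best response Mixed.
Species 2 against (Day, Dusk): payoffs -4, -3, 4 → best response Mixed.
Species 3 against (Dawn, Dusk): payoffs -5, -1 → best response Dusk.
Species 3 against (Dawn, Night): payoffs 3, -2 → best response Day.
Species 3 against (Dawn, Mixed): payoffs -5, -1 → best response Dusk.
Species 3 against (Day, Dusk): payoffs 0, 3 → best response Dusk.
Species 3 against (Day, Night): payoffs 2, -5 → best response Day.
Species 3 against (Day, Mixed): payoffs -4, -3 → best response Dusk.
Mutual best responses: (Dawn, Dusk, Dusk); (Dawn, Night, Day); (Day, Mixed, Dusk).

Pure-strategy Nash equilibria: (Dawn, Dusk, Dusk); (Dawn, Night, Day); (Day, Mixed, Dusk)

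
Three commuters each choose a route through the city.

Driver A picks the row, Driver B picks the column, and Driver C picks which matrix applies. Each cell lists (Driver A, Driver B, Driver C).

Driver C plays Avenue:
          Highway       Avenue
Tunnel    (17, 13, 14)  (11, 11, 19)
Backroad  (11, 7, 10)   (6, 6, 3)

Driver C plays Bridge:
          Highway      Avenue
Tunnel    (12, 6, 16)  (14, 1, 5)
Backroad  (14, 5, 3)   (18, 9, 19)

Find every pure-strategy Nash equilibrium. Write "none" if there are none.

Mark each player's best response to every combination of opponents' strategies; a profile where every player is best-responding is a pure Nash equilibrium.
Driver A against (Highway, Avenue): payoffs 17, 11 → best response Tunnel.
Driver A against (Highway, Bridge): payoffs 12, 14 → best response Backroad.
Driver A against (Avenue, Avenue): payoffs 11, 6 → best response Tunnel.
Driver A against (Avenue, Bridge): payoffs 14, 18 → best response Backroad.
Driver B against (Tunnel, Avenue): payoffs 13, 11 → best response Highway.
Driver B against (Tunnel, Bridge): payoffs 6, 1 → best response Highway.
Driver B against (Backroad, Avenue): payoffs 7, 6 → best response Highway.
Driver B against (Backroad, Bridge): payoffs 5, 9 → best response Avenue.
Driver C against (Tunnel, Highway): payoffs 14, 16 → best response Bridge.
Driver C against (Tunnel, Avenue): payoffs 19, 5 → best response Avenue.
Driver C against (Backroad, Highway): payoffs 10, 3 → best response Avenue.
Driver C against (Backroad, Avenue): payoffs 3, 19 → best response Bridge.
Mutual best responses: (Backroad, Avenue, Bridge).

(Backroad, Avenue, Bridge)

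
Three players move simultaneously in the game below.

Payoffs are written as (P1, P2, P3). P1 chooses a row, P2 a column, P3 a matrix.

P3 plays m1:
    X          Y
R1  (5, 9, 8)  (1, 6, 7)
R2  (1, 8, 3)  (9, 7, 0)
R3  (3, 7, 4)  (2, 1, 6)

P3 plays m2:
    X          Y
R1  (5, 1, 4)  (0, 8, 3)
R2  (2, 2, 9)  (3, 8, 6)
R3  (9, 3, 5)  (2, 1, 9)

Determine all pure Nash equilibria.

The pure Nash equilibria are (R1, X, m1), (R2, Y, m2), (R3, X, m2).

(R1, X, m1): P1 gets 5, best alternative 3; P2 gets 9, best alternative 6; P3 gets 8, best alternative 4. No profitable deviation — NE.
(R1, X, m2): P1 can switch to R3 (5 → 9). Not NE.
(R1, Y, m1): P1 can switch to R2 (1 → 9). Not NE.
(R1, Y, m2): P1 can switch to R2 (0 → 3). Not NE.
(R2, X, m1): P1 can switch to R1 (1 → 5). Not NE.
(R2, X, m2): P1 can switch to R1 (2 → 5). Not NE.
(R2, Y, m1): P2 can switch to X (7 → 8). Not NE.
(R2, Y, m2): P1 gets 3, best alternative 2; P2 gets 8, best alternative 2; P3 gets 6, best alternative 0. No profitable deviation — NE.
(R3, X, m1): P1 can switch to R1 (3 → 5). Not NE.
(R3, X, m2): P1 gets 9, best alternative 5; P2 gets 3, best alternative 1; P3 gets 5, best alternative 4. No profitable deviation — NE.
(R3, Y, m1): P1 can switch to R2 (2 → 9). Not NE.
(The remaining 1 profile has a profitable deviation by the same check.)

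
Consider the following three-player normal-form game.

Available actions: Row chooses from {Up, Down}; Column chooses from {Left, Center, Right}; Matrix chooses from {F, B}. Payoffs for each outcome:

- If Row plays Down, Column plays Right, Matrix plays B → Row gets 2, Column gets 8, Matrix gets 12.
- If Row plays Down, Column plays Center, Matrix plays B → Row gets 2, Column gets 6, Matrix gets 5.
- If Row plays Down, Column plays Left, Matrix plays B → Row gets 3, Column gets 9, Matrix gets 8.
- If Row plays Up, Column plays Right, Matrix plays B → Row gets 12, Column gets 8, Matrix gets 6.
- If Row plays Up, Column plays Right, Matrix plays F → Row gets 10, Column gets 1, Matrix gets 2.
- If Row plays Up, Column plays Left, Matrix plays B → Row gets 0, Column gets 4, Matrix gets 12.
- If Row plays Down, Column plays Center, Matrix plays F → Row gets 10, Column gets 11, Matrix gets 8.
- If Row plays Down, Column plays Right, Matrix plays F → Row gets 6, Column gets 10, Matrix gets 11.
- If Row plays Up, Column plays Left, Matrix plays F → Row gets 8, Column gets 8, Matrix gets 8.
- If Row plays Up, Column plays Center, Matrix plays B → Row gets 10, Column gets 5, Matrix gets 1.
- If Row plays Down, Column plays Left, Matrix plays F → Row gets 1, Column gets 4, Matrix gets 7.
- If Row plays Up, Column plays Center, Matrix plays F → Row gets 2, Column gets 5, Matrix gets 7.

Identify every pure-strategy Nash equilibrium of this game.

Pure-strategy Nash equilibria: (Up, Right, B); (Down, Left, B); (Down, Center, F)

For each player, find the best response to each opponent profile; mutual best responses are the pure NE.
Row against (Left, F): payoffs 8, 1 → best response Up.
Row against (Left, B): payoffs 0, 3 → best response Down.
Row against (Center, F): payoffs 2, 10 → best response Down.
Row against (Center, B): payoffs 10, 2 → best response Up.
Row against (Right, F): payoffs 10, 6 → best response Up.
Row against (Right, B): payoffs 12, 2 → best response Up.
Column against (Up, F): payoffs 8, 5, 1 → best response Left.
Column against (Up, B): payoffs 4, 5, 8 → best response Right.
Column against (Down, F): payoffs 4, 11, 10 → best response Center.
Column against (Down, B): payoffs 9, 6, 8 → best response Left.
Matrix against (Up, Left): payoffs 8, 12 → best response B.
Matrix against (Up, Center): payoffs 7, 1 → best response F.
Matrix against (Up, Right): payoffs 2, 6 → best response B.
Matrix against (Down, Left): payoffs 7, 8 → best response B.
Matrix against (Down, Center): payoffs 8, 5 → best response F.
Matrix against (Down, Right): payoffs 11, 12 → best response B.
Mutual best responses: (Up, Right, B); (Down, Left, B); (Down, Center, F).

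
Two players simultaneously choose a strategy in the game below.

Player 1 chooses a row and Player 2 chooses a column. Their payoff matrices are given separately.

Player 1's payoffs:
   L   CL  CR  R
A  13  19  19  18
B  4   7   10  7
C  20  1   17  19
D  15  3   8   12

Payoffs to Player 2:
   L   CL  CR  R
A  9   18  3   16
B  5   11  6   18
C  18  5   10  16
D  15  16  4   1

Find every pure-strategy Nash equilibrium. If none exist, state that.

The pure Nash equilibria are (A, CL), (C, L).

(A, L): Player 1 can switch to C (13 → 20). Not NE.
(A, CL): Player 1 gets 19, best alternative 7; Player 2 gets 18, best alternative 16. No profitable deviation — NE.
(A, CR): Player 2 can switch to L (3 → 9). Not NE.
(A, R): Player 1 can switch to C (18 → 19). Not NE.
(B, L): Player 1 can switch to A (4 → 13). Not NE.
(B, CL): Player 1 can switch to A (7 → 19). Not NE.
(B, CR): Player 1 can switch to A (10 → 19). Not NE.
(C, L): Player 1 gets 20, best alternative 15; Player 2 gets 18, best alternative 16. No profitable deviation — NE.
(The remaining 8 profiles each have a profitable deviation by the same check.)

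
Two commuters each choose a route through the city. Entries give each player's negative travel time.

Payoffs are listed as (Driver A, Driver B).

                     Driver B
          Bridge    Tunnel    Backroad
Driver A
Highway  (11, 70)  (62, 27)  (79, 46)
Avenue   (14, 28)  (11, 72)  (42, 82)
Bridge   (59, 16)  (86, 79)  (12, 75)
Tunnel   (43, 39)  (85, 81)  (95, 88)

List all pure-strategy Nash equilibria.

Driver A against Bridge: payoffs 11, 14, 59, 43 → best response Bridge.
Driver A against Tunnel: payoffs 62, 11, 86, 85 → best response Bridge.
Driver A against Backroad: payoffs 79, 42, 12, 95 → best response Tunnel.
Driver B against Highway: payoffs 70, 27, 46 → best response Bridge.
Driver B against Avenue: payoffs 28, 72, 82 → best response Backroad.
Driver B against Bridge: payoffs 16, 79, 75 → best response Tunnel.
Driver B against Tunnel: payoffs 39, 81, 88 → best response Backroad.
Mutual best responses: (Bridge, Tunnel); (Tunnel, Backroad).

(Bridge, Tunnel), (Tunnel, Backroad)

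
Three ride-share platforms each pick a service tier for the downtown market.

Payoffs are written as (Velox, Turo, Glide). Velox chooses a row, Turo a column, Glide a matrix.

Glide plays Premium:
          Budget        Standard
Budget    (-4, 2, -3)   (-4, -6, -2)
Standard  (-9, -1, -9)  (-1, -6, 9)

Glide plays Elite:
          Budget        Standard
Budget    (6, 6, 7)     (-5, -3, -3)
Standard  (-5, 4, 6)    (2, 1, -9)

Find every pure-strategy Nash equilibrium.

The unique pure-strategy Nash equilibrium is (Budget, Budget, Elite).

Check each profile: it is a Nash equilibrium iff no player can strictly gain by switching unilaterally.
(Budget, Budget, Premium): Glide can switch to Elite (-3 → 7). Not NE.
(Budget, Budget, Elite): Velox gets 6, best alternative -5; Turo gets 6, best alternative -3; Glide gets 7, best alternative -3. No profitable deviation — NE.
(Budget, Standard, Premium): Velox can switch to Standard (-4 → -1). Not NE.
(Budget, Standard, Elite): Velox can switch to Standard (-5 → 2). Not NE.
(Standard, Budget, Premium): Velox can switch to Budget (-9 → -4). Not NE.
(Standard, Budget, Elite): Velox can switch to Budget (-5 → 6). Not NE.
(Standard, Standard, Premium): Turo can switch to Budget (-6 → -1). Not NE.
(Standard, Standard, Elite): Turo can switch to Budget (1 → 4). Not NE.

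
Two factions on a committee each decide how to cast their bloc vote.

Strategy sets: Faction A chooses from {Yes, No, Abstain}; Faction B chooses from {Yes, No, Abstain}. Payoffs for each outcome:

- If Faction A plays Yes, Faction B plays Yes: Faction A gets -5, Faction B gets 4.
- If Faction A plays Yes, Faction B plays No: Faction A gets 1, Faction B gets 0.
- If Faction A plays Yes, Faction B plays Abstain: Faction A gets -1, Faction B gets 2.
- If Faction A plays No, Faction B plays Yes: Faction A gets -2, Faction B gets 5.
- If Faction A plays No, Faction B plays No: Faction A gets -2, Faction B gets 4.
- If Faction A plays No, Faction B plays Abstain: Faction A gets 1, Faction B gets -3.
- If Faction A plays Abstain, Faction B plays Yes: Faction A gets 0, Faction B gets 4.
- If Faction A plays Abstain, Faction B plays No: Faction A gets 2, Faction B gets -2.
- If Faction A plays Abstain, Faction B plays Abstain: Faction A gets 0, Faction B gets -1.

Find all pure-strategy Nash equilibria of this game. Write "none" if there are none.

For each player, find the best response to each opponent profile; mutual best responses are the pure NE.
Faction A against Yes: payoffs -5, -2, 0 → best response Abstain.
Faction A against No: payoffs 1, -2, 2 → best response Abstain.
Faction A against Abstain: payoffs -1, 1, 0 → best response No.
Faction B against Yes: payoffs 4, 0, 2 → best response Yes.
Faction B against No: payoffs 5, 4, -3 → best response Yes.
Faction B against Abstain: payoffs 4, -2, -1 → best response Yes.
Mutual best responses: (Abstain, Yes).

(Abstain, Yes)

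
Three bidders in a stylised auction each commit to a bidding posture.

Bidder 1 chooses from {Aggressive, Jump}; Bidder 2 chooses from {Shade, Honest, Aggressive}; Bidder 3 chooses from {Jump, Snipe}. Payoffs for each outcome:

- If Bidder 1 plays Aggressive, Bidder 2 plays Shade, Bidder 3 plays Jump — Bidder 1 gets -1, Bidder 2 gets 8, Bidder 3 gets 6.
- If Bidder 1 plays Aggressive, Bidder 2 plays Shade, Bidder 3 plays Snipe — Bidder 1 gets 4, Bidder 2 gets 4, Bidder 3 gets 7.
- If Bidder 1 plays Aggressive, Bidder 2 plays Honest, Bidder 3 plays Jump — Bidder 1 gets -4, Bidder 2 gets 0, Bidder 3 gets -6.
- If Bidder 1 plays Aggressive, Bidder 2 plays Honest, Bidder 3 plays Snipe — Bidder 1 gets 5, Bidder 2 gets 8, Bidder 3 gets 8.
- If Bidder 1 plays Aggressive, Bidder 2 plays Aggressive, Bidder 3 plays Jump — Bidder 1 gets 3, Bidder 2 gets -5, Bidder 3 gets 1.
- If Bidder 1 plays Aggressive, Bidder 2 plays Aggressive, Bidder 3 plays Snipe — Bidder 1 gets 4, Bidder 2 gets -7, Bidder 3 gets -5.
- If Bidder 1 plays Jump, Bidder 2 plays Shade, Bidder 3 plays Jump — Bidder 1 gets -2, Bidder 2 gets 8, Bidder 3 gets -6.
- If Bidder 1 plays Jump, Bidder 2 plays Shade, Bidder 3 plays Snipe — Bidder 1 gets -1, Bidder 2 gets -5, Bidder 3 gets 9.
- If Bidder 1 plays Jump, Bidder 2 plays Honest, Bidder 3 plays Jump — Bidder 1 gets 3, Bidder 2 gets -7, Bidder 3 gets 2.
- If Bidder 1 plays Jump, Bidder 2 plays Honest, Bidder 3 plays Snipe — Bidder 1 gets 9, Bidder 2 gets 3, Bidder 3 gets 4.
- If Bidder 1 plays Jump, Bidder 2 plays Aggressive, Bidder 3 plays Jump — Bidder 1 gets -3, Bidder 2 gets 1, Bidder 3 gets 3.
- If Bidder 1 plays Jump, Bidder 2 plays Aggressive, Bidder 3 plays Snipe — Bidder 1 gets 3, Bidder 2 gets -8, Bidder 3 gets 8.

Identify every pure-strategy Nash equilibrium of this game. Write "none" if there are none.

Bidder 1 against (Shade, Jump): payoffs -1, -2 → best response Aggressive.
Bidder 1 against (Shade, Snipe): payoffs 4, -1 → best response Aggressive.
Bidder 1 against (Honest, Jump): payoffs -4, 3 → best response Jump.
Bidder 1 against (Honest, Snipe): payoffs 5, 9 → best response Jump.
Bidder 1 against (Aggressive, Jump): payoffs 3, -3 → best response Aggressive.
Bidder 1 against (Aggressive, Snipe): payoffs 4, 3 → best response Aggressive.
Bidder 2 against (Aggressive, Jump): payoffs 8, 0, -5 → best response Shade.
Bidder 2 against (Aggressive, Snipe): payoffs 4, 8, -7 → best response Honest.
Bidder 2 against (Jump, Jump): payoffs 8, -7, 1 → best response Shade.
Bidder 2 against (Jump, Snipe): payoffs -5, 3, -8 → best response Honest.
Bidder 3 against (Aggressive, Shade): payoffs 6, 7 → best response Snipe.
Bidder 3 against (Aggressive, Honest): payoffs -6, 8 → best response Snipe.
Bidder 3 against (Aggressive, Aggressive): payoffs 1, -5 → best response Jump.
Bidder 3 against (Jump, Shade): payoffs -6, 9 → best response Snipe.
Bidder 3 against (Jump, Honest): payoffs 2, 4 → best response Snipe.
Bidder 3 against (Jump, Aggressive): payoffs 3, 8 → best response Snipe.
Mutual best responses: (Jump, Honest, Snipe).

(Jump, Honest, Snipe)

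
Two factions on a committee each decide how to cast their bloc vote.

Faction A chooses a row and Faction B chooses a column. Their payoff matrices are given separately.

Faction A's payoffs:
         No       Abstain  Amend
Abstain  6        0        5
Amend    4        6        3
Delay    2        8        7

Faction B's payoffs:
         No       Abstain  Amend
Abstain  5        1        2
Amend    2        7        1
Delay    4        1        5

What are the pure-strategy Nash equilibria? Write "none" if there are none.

Pure-strategy Nash equilibria: (Abstain, No); (Delay, Amend)

Faction A against No: payoffs 6, 4, 2 → best response Abstain.
Faction A against Abstain: payoffs 0, 6, 8 → best response Delay.
Faction A against Amend: payoffs 5, 3, 7 → best response Delay.
Faction B against Abstain: payoffs 5, 1, 2 → best response No.
Faction B against Amend: payoffs 2, 7, 1 → best response Abstain.
Faction B against Delay: payoffs 4, 1, 5 → best response Amend.
Mutual best responses: (Abstain, No); (Delay, Amend).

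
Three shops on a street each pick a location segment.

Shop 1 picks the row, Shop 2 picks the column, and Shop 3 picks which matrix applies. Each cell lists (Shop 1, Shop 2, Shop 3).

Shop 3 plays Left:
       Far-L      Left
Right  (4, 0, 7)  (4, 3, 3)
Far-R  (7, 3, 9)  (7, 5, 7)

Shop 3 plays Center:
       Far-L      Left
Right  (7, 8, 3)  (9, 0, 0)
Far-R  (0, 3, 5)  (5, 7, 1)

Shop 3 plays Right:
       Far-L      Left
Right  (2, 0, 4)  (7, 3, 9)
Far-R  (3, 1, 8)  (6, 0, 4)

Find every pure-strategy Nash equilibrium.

The pure Nash equilibria are (Right, Left, Right), (Far-R, Left, Left).

Shop 1 against (Far-L, Left): payoffs 4, 7 → best response Far-R.
Shop 1 against (Far-L, Center): payoffs 7, 0 → best response Right.
Shop 1 against (Far-L, Right): payoffs 2, 3 → best response Far-R.
Shop 1 against (Left, Left): payoffs 4, 7 → best response Far-R.
Shop 1 against (Left, Center): payoffs 9, 5 → best response Right.
Shop 1 against (Left, Right): payoffs 7, 6 → best response Right.
Shop 2 against (Right, Left): payoffs 0, 3 → best response Left.
Shop 2 against (Right, Center): payoffs 8, 0 → best response Far-L.
Shop 2 against (Right, Right): payoffs 0, 3 → best response Left.
Shop 2 against (Far-R, Left): payoffs 3, 5 → best response Left.
Shop 2 against (Far-R, Center): payoffs 3, 7 → best response Left.
Shop 2 against (Far-R, Right): payoffs 1, 0 → best response Far-L.
Shop 3 against (Right, Far-L): payoffs 7, 3, 4 → best response Left.
Shop 3 against (Right, Left): payoffs 3, 0, 9 → best response Right.
Shop 3 against (Far-R, Far-L): payoffs 9, 5, 8 → best response Left.
Shop 3 against (Far-R, Left): payoffs 7, 1, 4 → best response Left.
Mutual best responses: (Right, Left, Right); (Far-R, Left, Left).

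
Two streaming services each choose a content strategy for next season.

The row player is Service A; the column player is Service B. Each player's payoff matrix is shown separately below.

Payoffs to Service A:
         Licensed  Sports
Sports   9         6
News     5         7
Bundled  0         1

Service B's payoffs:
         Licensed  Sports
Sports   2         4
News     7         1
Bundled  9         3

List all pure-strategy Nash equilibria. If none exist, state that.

(Sports, Licensed): Service B can switch to Sports (2 → 4). Not NE.
(Sports, Sports): Service A can switch to News (6 → 7). Not NE.
(News, Licensed): Service A can switch to Sports (5 → 9). Not NE.
(News, Sports): Service B can switch to Licensed (1 → 7). Not NE.
(Bundled, Licensed): Service A can switch to Sports (0 → 9). Not NE.
(Bundled, Sports): Service A can switch to Sports (1 → 6). Not NE.

No pure-strategy Nash equilibrium.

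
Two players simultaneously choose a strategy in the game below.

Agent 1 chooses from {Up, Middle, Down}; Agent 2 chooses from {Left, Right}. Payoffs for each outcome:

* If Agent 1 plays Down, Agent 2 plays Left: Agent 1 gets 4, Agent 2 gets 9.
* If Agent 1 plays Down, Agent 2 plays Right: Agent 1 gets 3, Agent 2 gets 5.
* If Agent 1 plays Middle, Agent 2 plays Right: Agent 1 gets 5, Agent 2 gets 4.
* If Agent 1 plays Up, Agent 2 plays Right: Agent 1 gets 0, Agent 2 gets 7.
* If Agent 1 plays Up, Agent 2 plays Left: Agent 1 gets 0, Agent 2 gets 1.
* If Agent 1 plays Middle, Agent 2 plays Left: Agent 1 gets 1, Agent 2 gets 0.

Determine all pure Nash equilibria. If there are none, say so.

For each strategy profile, look for a profitable unilateral deviation.
(Up, Left): Agent 1 can switch to Middle (0 → 1). Not NE.
(Up, Right): Agent 1 can switch to Middle (0 → 5). Not NE.
(Middle, Left): Agent 1 can switch to Down (1 → 4). Not NE.
(Middle, Right): Agent 1 gets 5, best alternative 3; Agent 2 gets 4, best alternative 0. No profitable deviation — NE.
(Down, Left): Agent 1 gets 4, best alternative 1; Agent 2 gets 9, best alternative 5. No profitable deviation — NE.
(Down, Right): Agent 1 can switch to Middle (3 → 5). Not NE.

The pure Nash equilibria are (Middle, Right), (Down, Left).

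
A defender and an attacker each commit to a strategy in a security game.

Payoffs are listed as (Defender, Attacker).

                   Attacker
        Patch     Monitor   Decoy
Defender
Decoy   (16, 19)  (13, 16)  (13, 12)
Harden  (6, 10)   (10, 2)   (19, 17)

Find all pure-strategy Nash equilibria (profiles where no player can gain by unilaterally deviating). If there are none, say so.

Pure-strategy Nash equilibria: (Decoy, Patch); (Harden, Decoy)

Defender against Patch: payoffs 16, 6 → best response Decoy.
Defender against Monitor: payoffs 13, 10 → best response Decoy.
Defender against Decoy: payoffs 13, 19 → best response Harden.
Attacker against Decoy: payoffs 19, 16, 12 → best response Patch.
Attacker against Harden: payoffs 10, 2, 17 → best response Decoy.
Mutual best responses: (Decoy, Patch); (Harden, Decoy).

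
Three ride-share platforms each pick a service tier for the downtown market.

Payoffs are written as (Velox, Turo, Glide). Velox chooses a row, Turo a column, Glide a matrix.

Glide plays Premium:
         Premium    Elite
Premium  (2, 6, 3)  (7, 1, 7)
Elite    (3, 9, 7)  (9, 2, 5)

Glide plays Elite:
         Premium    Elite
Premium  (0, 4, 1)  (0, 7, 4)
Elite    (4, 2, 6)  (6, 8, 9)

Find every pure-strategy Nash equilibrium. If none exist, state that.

Pure-strategy Nash equilibria: (Elite, Premium, Premium), (Elite, Elite, Elite)

(Premium, Premium, Premium): Velox can switch to Elite (2 → 3). Not NE.
(Premium, Premium, Elite): Velox can switch to Elite (0 → 4). Not NE.
(Premium, Elite, Premium): Velox can switch to Elite (7 → 9). Not NE.
(Premium, Elite, Elite): Velox can switch to Elite (0 → 6). Not NE.
(Elite, Premium, Premium): Velox gets 3, best alternative 2; Turo gets 9, best alternative 2; Glide gets 7, best alternative 6. No profitable deviation — NE.
(Elite, Premium, Elite): Turo can switch to Elite (2 → 8). Not NE.
(Elite, Elite, Premium): Turo can switch to Premium (2 → 9). Not NE.
(Elite, Elite, Elite): Velox gets 6, best alternative 0; Turo gets 8, best alternative 2; Glide gets 9, best alternative 5. No profitable deviation — NE.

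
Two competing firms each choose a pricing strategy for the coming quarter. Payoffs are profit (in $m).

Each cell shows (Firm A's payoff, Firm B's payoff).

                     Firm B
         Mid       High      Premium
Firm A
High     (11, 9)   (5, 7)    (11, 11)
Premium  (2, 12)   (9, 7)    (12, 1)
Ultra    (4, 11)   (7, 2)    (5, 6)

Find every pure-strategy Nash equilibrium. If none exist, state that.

There is no pure-strategy Nash equilibrium.

Firm A against Mid: payoffs 11, 2, 4 → best response High.
Firm A against High: payoffs 5, 9, 7 → best response Premium.
Firm A against Premium: payoffs 11, 12, 5 → best response Premium.
Firm B against High: payoffs 9, 7, 11 → best response Premium.
Firm B against Premium: payoffs 12, 7, 1 → best response Mid.
Firm B against Ultra: payoffs 11, 2, 6 → best response Mid.
No profile is a mutual best response for all players.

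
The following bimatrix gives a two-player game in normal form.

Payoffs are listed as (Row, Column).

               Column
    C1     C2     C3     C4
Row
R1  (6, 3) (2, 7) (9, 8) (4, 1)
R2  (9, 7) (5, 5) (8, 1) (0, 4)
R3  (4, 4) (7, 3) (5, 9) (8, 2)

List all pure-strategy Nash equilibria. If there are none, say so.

(R1, C3); (R2, C1)

Row against C1: payoffs 6, 9, 4 → best response R2.
Row against C2: payoffs 2, 5, 7 → best response R3.
Row against C3: payoffs 9, 8, 5 → best response R1.
Row against C4: payoffs 4, 0, 8 → best response R3.
Column against R1: payoffs 3, 7, 8, 1 → best response C3.
Column against R2: payoffs 7, 5, 1, 4 → best response C1.
Column against R3: payoffs 4, 3, 9, 2 → best response C3.
Mutual best responses: (R1, C3); (R2, C1).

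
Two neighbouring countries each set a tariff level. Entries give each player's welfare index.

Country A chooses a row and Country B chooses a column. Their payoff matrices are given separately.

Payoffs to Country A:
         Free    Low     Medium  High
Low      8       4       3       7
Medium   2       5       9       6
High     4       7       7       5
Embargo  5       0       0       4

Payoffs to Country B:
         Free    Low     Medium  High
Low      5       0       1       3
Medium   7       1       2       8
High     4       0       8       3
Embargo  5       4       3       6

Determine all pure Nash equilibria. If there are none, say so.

Country A against Free: payoffs 8, 2, 4, 5 → best response Low.
Country A against Low: payoffs 4, 5, 7, 0 → best response High.
Country A against Medium: payoffs 3, 9, 7, 0 → best response Medium.
Country A against High: payoffs 7, 6, 5, 4 → best response Low.
Country B against Low: payoffs 5, 0, 1, 3 → best response Free.
Country B against Medium: payoffs 7, 1, 2, 8 → best response High.
Country B against High: payoffs 4, 0, 8, 3 → best response Medium.
Country B against Embargo: payoffs 5, 4, 3, 6 → best response High.
Mutual best responses: (Low, Free).

Pure NE: (Low, Free)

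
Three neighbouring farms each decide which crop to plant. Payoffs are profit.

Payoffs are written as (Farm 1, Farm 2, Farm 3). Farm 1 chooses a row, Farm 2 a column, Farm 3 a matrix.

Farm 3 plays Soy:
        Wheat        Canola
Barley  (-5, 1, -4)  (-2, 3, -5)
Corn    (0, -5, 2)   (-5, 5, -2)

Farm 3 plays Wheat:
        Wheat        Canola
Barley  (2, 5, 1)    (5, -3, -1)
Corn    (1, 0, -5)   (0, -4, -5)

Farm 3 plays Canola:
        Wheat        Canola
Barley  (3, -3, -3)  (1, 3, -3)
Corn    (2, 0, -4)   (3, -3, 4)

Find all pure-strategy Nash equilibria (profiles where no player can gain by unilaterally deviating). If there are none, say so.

(Barley, Wheat, Soy): Farm 1 can switch to Corn (-5 → 0). Not NE.
(Barley, Wheat, Wheat): Farm 1 gets 2, best alternative 1; Farm 2 gets 5, best alternative -3; Farm 3 gets 1, best alternative -3. No profitable deviation — NE.
(Barley, Wheat, Canola): Farm 2 can switch to Canola (-3 → 3). Not NE.
(Barley, Canola, Soy): Farm 3 can switch to Wheat (-5 → -1). Not NE.
(Barley, Canola, Wheat): Farm 2 can switch to Wheat (-3 → 5). Not NE.
(Barley, Canola, Canola): Farm 1 can switch to Corn (1 → 3). Not NE.
(Corn, Wheat, Soy): Farm 2 can switch to Canola (-5 → 5). Not NE.
(Corn, Wheat, Wheat): Farm 1 can switch to Barley (1 → 2). Not NE.
(Corn, Wheat, Canola): Farm 1 can switch to Barley (2 → 3). Not NE.
(The remaining 3 profiles each have a profitable deviation by the same check.)

(Barley, Wheat, Wheat)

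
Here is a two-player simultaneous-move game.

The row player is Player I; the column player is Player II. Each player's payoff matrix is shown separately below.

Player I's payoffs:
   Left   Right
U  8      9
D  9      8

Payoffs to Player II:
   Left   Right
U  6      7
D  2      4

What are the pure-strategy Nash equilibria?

Pure NE: (U, Right)

Player I against Left: payoffs 8, 9 → best response D.
Player I against Right: payoffs 9, 8 → best response U.
Player II against U: payoffs 6, 7 → best response Right.
Player II against D: payoffs 2, 4 → best response Right.
Mutual best responses: (U, Right).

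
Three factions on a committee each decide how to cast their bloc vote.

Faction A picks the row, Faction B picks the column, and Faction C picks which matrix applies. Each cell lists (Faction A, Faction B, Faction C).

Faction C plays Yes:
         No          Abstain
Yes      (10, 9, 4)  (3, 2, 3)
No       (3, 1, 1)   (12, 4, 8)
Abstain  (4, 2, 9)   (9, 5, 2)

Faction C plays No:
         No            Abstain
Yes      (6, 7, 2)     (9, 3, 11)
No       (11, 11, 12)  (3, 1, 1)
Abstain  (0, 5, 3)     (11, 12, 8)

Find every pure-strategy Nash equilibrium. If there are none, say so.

Faction A against (No, Yes): payoffs 10, 3, 4 → best response Yes.
Faction A against (No, No): payoffs 6, 11, 0 → best response No.
Faction A against (Abstain, Yes): payoffs 3, 12, 9 → best response No.
Faction A against (Abstain, No): payoffs 9, 3, 11 → best response Abstain.
Faction B against (Yes, Yes): payoffs 9, 2 → best response No.
Faction B against (Yes, No): payoffs 7, 3 → best response No.
Faction B against (No, Yes): payoffs 1, 4 → best response Abstain.
Faction B against (No, No): payoffs 11, 1 → best response No.
Faction B against (Abstain, Yes): payoffs 2, 5 → best response Abstain.
Faction B against (Abstain, No): payoffs 5, 12 → best response Abstain.
Faction C against (Yes, No): payoffs 4, 2 → best response Yes.
Faction C against (Yes, Abstain): payoffs 3, 11 → best response No.
Faction C against (No, No): payoffs 1, 12 → best response No.
Faction C against (No, Abstain): payoffs 8, 1 → best response Yes.
Faction C against (Abstain, No): payoffs 9, 3 → best response Yes.
Faction C against (Abstain, Abstain): payoffs 2, 8 → best response No.
Mutual best responses: (Yes, No, Yes); (No, No, No); (No, Abstain, Yes); (Abstain, Abstain, No).

(Yes, No, Yes) and (No, No, No) and (No, Abstain, Yes) and (Abstain, Abstain, No)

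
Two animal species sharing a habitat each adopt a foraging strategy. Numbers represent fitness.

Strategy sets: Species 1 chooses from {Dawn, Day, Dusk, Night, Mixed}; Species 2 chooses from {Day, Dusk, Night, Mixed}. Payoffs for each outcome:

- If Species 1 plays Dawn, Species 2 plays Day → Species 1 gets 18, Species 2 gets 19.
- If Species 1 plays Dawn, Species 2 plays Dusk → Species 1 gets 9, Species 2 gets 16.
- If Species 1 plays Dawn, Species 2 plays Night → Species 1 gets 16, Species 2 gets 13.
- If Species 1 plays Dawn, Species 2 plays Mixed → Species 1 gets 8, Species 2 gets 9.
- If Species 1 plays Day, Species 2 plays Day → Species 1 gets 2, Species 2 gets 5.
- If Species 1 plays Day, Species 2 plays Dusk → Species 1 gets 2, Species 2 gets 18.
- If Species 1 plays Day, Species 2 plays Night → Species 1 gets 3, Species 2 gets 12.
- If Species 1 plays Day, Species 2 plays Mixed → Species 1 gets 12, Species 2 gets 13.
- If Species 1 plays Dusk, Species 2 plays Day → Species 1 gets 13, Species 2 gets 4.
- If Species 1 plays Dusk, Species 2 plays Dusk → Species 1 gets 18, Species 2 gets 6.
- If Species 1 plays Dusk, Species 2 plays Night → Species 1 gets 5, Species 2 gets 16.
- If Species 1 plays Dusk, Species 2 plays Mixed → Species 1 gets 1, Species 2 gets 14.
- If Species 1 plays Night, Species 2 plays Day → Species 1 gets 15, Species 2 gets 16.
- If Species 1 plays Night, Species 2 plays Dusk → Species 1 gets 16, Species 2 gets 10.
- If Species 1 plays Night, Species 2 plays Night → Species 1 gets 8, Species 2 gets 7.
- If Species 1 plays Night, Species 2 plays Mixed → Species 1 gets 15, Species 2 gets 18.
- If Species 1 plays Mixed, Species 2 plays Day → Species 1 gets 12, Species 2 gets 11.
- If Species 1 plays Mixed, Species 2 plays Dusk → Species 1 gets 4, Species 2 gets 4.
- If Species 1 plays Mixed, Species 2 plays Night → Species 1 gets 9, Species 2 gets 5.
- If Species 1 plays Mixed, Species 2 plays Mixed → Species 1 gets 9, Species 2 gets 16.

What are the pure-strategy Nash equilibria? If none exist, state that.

(Dawn, Day) and (Night, Mixed)

Species 1 against Day: payoffs 18, 2, 13, 15, 12 → best response Dawn.
Species 1 against Dusk: payoffs 9, 2, 18, 16, 4 → best response Dusk.
Species 1 against Night: payoffs 16, 3, 5, 8, 9 → best response Dawn.
Species 1 against Mixed: payoffs 8, 12, 1, 15, 9 → best response Night.
Species 2 against Dawn: payoffs 19, 16, 13, 9 → best response Day.
Species 2 against Day: payoffs 5, 18, 12, 13 → best response Dusk.
Species 2 against Dusk: payoffs 4, 6, 16, 14 → best response Night.
Species 2 against Night: payoffs 16, 10, 7, 18 → best response Mixed.
Species 2 against Mixed: payoffs 11, 4, 5, 16 → best response Mixed.
Mutual best responses: (Dawn, Day); (Night, Mixed).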